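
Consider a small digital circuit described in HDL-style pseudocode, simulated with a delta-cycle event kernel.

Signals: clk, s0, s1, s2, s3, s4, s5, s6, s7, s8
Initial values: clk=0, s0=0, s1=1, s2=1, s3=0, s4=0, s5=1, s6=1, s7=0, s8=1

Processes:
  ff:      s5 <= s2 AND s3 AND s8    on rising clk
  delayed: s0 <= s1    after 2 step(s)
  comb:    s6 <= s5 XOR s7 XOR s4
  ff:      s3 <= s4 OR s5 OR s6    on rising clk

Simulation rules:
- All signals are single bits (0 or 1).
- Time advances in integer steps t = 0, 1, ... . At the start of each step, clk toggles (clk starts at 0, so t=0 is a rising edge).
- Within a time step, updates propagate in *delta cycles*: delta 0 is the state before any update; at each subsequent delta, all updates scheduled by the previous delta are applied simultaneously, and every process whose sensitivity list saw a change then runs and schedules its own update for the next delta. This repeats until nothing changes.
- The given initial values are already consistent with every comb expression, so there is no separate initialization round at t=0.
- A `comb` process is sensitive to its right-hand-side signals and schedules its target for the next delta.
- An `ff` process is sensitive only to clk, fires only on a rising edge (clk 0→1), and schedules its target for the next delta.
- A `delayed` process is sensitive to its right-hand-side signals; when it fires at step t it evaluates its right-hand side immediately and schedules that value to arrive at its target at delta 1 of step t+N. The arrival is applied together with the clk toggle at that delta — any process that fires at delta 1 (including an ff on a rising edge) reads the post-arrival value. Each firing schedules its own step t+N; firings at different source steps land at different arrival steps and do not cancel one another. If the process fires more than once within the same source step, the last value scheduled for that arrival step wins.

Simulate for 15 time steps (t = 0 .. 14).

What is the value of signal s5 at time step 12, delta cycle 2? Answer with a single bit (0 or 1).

0

t=0 Δ0: s7=0 s8=1 s1=1 s0=0 s5=1 s6=1 s2=1 clk=0 s3=0 s4=0
  Δ1: clk:0→1
  Δ2: s5:1→0, s3:0→1
  Δ3: s6:1→0
  (3Δ to stable)
t=1 Δ0: s7=0 s8=1 s1=1 s0=0 s5=0 s6=0 s2=1 clk=1 s3=1 s4=0
  Δ1: clk:1→0
  (1Δ to stable)
t=2 Δ0: s7=0 s8=1 s1=1 s0=0 s5=0 s6=0 s2=1 clk=0 s3=1 s4=0
  Δ1: clk:0→1
  Δ2: s5:0→1, s3:1→0
  Δ3: s6:0→1
  (3Δ to stable)
t=3 Δ0: s7=0 s8=1 s1=1 s0=0 s5=1 s6=1 s2=1 clk=1 s3=0 s4=0
  Δ1: clk:1→0
  (1Δ to stable)
t=4 Δ0: s7=0 s8=1 s1=1 s0=0 s5=1 s6=1 s2=1 clk=0 s3=0 s4=0
  Δ1: clk:0→1
  Δ2: s5:1→0, s3:0→1
  Δ3: s6:1→0
  (3Δ to stable)
t=5 Δ0: s7=0 s8=1 s1=1 s0=0 s5=0 s6=0 s2=1 clk=1 s3=1 s4=0
  Δ1: clk:1→0
  (1Δ to stable)
t=6 Δ0: s7=0 s8=1 s1=1 s0=0 s5=0 s6=0 s2=1 clk=0 s3=1 s4=0
  Δ1: clk:0→1
  Δ2: s5:0→1, s3:1→0
  Δ3: s6:0→1
  (3Δ to stable)
t=7 Δ0: s7=0 s8=1 s1=1 s0=0 s5=1 s6=1 s2=1 clk=1 s3=0 s4=0
  Δ1: clk:1→0
  (1Δ to stable)
t=8 Δ0: s7=0 s8=1 s1=1 s0=0 s5=1 s6=1 s2=1 clk=0 s3=0 s4=0
  Δ1: clk:0→1
  Δ2: s5:1→0, s3:0→1
  Δ3: s6:1→0
  (3Δ to stable)
t=9 Δ0: s7=0 s8=1 s1=1 s0=0 s5=0 s6=0 s2=1 clk=1 s3=1 s4=0
  Δ1: clk:1→0
  (1Δ to stable)
t=10 Δ0: s7=0 s8=1 s1=1 s0=0 s5=0 s6=0 s2=1 clk=0 s3=1 s4=0
  Δ1: clk:0→1
  Δ2: s5:0→1, s3:1→0
  Δ3: s6:0→1
  (3Δ to stable)
t=11 Δ0: s7=0 s8=1 s1=1 s0=0 s5=1 s6=1 s2=1 clk=1 s3=0 s4=0
  Δ1: clk:1→0
  (1Δ to stable)
t=12 Δ0: s7=0 s8=1 s1=1 s0=0 s5=1 s6=1 s2=1 clk=0 s3=0 s4=0
  Δ1: clk:0→1
  Δ2: s5:1→0, s3:0→1
  Δ3: s6:1→0
  (3Δ to stable)
t=13 Δ0: s7=0 s8=1 s1=1 s0=0 s5=0 s6=0 s2=1 clk=1 s3=1 s4=0
  Δ1: clk:1→0
  (1Δ to stable)
t=14 Δ0: s7=0 s8=1 s1=1 s0=0 s5=0 s6=0 s2=1 clk=0 s3=1 s4=0
  Δ1: clk:0→1
  Δ2: s5:0→1, s3:1→0
  Δ3: s6:0→1
  (3Δ to stable)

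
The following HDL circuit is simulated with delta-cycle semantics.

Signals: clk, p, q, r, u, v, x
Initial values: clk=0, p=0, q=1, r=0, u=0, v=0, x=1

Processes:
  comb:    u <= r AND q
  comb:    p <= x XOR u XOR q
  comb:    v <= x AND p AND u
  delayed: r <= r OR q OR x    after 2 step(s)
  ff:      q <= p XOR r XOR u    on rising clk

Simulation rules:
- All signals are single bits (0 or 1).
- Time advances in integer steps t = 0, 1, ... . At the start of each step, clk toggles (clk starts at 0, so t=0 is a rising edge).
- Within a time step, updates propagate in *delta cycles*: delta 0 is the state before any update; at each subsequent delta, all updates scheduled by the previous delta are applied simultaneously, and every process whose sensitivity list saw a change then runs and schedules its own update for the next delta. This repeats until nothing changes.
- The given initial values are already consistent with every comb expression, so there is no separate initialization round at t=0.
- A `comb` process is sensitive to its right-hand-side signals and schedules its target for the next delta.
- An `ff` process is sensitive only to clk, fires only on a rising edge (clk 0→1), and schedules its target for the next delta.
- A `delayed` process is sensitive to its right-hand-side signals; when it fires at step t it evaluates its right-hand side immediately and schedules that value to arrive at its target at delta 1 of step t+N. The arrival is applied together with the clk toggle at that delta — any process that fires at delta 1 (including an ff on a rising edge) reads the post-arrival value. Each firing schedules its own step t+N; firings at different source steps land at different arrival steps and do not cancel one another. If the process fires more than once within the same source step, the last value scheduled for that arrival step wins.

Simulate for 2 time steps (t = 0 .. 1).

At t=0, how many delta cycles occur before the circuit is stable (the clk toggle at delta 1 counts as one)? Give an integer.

[bits: p,u,x,q,clk,v,r]
t=0: Δ0=0011000 Δ1=0011100 Δ2=0010100 Δ3=1010100 | 3Δ
t=1: Δ0=1010100 Δ1=1010000 | 1Δ

3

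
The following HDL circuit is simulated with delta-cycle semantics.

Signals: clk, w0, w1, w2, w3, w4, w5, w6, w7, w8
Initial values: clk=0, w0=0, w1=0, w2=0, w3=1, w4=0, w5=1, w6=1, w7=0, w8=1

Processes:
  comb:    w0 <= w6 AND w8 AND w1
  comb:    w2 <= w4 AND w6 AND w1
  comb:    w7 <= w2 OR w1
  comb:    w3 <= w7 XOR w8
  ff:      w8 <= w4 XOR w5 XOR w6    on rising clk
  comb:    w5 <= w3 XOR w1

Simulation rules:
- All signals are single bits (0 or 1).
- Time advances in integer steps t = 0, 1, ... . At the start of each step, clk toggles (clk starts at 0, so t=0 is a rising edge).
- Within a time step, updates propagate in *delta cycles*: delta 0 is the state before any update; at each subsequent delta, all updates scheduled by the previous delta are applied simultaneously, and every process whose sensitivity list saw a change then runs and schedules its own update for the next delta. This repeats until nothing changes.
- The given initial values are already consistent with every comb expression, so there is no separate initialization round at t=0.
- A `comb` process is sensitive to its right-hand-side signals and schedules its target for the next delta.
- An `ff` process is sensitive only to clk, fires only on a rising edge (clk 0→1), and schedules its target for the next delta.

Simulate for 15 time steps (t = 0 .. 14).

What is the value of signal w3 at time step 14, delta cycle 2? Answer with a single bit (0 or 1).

0

t=0 Δ0: w8=1 w7=0 w6=1 w3=1 w0=0 w4=0 clk=0 w5=1 w1=0 w2=0
  Δ1: clk:0→1
  Δ2: w8:1→0
  Δ3: w3:1→0
  Δ4: w5:1→0
  (4Δ to stable)
t=1 Δ0: w8=0 w7=0 w6=1 w3=0 w0=0 w4=0 clk=1 w5=0 w1=0 w2=0
  Δ1: clk:1→0
  (1Δ to stable)
t=2 Δ0: w8=0 w7=0 w6=1 w3=0 w0=0 w4=0 clk=0 w5=0 w1=0 w2=0
  Δ1: clk:0→1
  Δ2: w8:0→1
  Δ3: w3:0→1
  Δ4: w5:0→1
  (4Δ to stable)
t=3 Δ0: w8=1 w7=0 w6=1 w3=1 w0=0 w4=0 clk=1 w5=1 w1=0 w2=0
  Δ1: clk:1→0
  (1Δ to stable)
t=4 Δ0: w8=1 w7=0 w6=1 w3=1 w0=0 w4=0 clk=0 w5=1 w1=0 w2=0
  Δ1: clk:0→1
  Δ2: w8:1→0
  Δ3: w3:1→0
  Δ4: w5:1→0
  (4Δ to stable)
t=5 Δ0: w8=0 w7=0 w6=1 w3=0 w0=0 w4=0 clk=1 w5=0 w1=0 w2=0
  Δ1: clk:1→0
  (1Δ to stable)
t=6 Δ0: w8=0 w7=0 w6=1 w3=0 w0=0 w4=0 clk=0 w5=0 w1=0 w2=0
  Δ1: clk:0→1
  Δ2: w8:0→1
  Δ3: w3:0→1
  Δ4: w5:0→1
  (4Δ to stable)
t=7 Δ0: w8=1 w7=0 w6=1 w3=1 w0=0 w4=0 clk=1 w5=1 w1=0 w2=0
  Δ1: clk:1→0
  (1Δ to stable)
t=8 Δ0: w8=1 w7=0 w6=1 w3=1 w0=0 w4=0 clk=0 w5=1 w1=0 w2=0
  Δ1: clk:0→1
  Δ2: w8:1→0
  Δ3: w3:1→0
  Δ4: w5:1→0
  (4Δ to stable)
t=9 Δ0: w8=0 w7=0 w6=1 w3=0 w0=0 w4=0 clk=1 w5=0 w1=0 w2=0
  Δ1: clk:1→0
  (1Δ to stable)
t=10 Δ0: w8=0 w7=0 w6=1 w3=0 w0=0 w4=0 clk=0 w5=0 w1=0 w2=0
  Δ1: clk:0→1
  Δ2: w8:0→1
  Δ3: w3:0→1
  Δ4: w5:0→1
  (4Δ to stable)
t=11 Δ0: w8=1 w7=0 w6=1 w3=1 w0=0 w4=0 clk=1 w5=1 w1=0 w2=0
  Δ1: clk:1→0
  (1Δ to stable)
t=12 Δ0: w8=1 w7=0 w6=1 w3=1 w0=0 w4=0 clk=0 w5=1 w1=0 w2=0
  Δ1: clk:0→1
  Δ2: w8:1→0
  Δ3: w3:1→0
  Δ4: w5:1→0
  (4Δ to stable)
t=13 Δ0: w8=0 w7=0 w6=1 w3=0 w0=0 w4=0 clk=1 w5=0 w1=0 w2=0
  Δ1: clk:1→0
  (1Δ to stable)
t=14 Δ0: w8=0 w7=0 w6=1 w3=0 w0=0 w4=0 clk=0 w5=0 w1=0 w2=0
  Δ1: clk:0→1
  Δ2: w8:0→1
  Δ3: w3:0→1
  Δ4: w5:0→1
  (4Δ to stable)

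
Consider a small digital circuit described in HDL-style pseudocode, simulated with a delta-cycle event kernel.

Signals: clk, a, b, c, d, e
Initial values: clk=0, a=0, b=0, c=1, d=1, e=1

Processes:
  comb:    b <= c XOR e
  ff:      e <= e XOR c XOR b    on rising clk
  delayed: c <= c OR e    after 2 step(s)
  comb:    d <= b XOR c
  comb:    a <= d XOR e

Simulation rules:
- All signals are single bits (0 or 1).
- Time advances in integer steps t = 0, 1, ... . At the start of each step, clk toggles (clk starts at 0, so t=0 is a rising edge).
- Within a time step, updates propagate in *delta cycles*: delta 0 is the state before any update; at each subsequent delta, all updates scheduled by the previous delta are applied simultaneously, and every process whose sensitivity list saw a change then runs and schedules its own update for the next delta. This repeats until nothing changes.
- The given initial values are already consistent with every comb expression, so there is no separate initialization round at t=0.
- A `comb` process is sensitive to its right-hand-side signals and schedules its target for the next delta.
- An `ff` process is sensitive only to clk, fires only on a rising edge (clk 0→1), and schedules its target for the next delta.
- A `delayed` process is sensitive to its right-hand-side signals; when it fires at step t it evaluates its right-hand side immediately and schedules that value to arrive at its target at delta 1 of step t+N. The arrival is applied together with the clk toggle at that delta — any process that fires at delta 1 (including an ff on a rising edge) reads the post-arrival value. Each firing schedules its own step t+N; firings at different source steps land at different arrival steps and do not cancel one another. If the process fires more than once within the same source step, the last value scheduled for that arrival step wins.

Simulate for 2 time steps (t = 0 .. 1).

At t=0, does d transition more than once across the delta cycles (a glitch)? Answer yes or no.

[bits: e,clk,b,c,d,a]
t=0: Δ0=100110 Δ1=110110 Δ2=010110 Δ3=011111 Δ4=011101 Δ5=011100 | 5Δ
t=1: Δ0=011100 Δ1=001100 | 1Δ

no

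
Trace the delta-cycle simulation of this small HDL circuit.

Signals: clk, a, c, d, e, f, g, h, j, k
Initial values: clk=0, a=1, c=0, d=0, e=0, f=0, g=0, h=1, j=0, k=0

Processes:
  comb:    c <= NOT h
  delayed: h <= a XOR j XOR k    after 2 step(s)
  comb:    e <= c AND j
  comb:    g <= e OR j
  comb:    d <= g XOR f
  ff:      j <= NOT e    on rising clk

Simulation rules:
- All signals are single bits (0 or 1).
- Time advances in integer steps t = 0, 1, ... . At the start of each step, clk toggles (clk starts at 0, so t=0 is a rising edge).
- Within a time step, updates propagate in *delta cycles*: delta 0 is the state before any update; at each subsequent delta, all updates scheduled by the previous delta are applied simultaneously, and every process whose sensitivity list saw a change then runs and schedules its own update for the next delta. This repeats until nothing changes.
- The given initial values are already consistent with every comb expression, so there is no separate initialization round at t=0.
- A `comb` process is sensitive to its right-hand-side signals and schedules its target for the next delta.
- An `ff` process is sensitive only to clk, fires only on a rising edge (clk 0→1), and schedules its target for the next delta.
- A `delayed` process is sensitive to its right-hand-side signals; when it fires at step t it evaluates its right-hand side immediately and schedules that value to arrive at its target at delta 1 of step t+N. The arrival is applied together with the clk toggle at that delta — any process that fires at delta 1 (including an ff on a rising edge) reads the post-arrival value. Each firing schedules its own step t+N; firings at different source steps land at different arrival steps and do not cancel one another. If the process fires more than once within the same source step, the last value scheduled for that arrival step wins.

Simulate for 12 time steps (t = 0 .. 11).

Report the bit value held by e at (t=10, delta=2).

t=0 Δ0: g=0 clk=0 j=0 a=1 e=0 c=0 k=0 f=0 d=0 h=1
  Δ1: clk:0→1
  Δ2: j:0→1
  Δ3: g:0→1
  Δ4: d:0→1
  (4Δ to stable)
t=1 Δ0: g=1 clk=1 j=1 a=1 e=0 c=0 k=0 f=0 d=1 h=1
  Δ1: clk:1→0
  (1Δ to stable)
t=2 Δ0: g=1 clk=0 j=1 a=1 e=0 c=0 k=0 f=0 d=1 h=1
  Δ1: clk:0→1, h:1→0
  Δ2: c:0→1
  Δ3: e:0→1
  (3Δ to stable)
t=3 Δ0: g=1 clk=1 j=1 a=1 e=1 c=1 k=0 f=0 d=1 h=0
  Δ1: clk:1→0
  (1Δ to stable)
t=4 Δ0: g=1 clk=0 j=1 a=1 e=1 c=1 k=0 f=0 d=1 h=0
  Δ1: clk:0→1
  Δ2: j:1→0
  Δ3: e:1→0
  Δ4: g:1→0
  Δ5: d:1→0
  (5Δ to stable)
t=5 Δ0: g=0 clk=1 j=0 a=1 e=0 c=1 k=0 f=0 d=0 h=0
  Δ1: clk:1→0
  (1Δ to stable)
t=6 Δ0: g=0 clk=0 j=0 a=1 e=0 c=1 k=0 f=0 d=0 h=0
  Δ1: clk:0→1, h:0→1
  Δ2: j:0→1, c:1→0
  Δ3: g:0→1
  Δ4: d:0→1
  (4Δ to stable)
t=7 Δ0: g=1 clk=1 j=1 a=1 e=0 c=0 k=0 f=0 d=1 h=1
  Δ1: clk:1→0
  (1Δ to stable)
t=8 Δ0: g=1 clk=0 j=1 a=1 e=0 c=0 k=0 f=0 d=1 h=1
  Δ1: clk:0→1, h:1→0
  Δ2: c:0→1
  Δ3: e:0→1
  (3Δ to stable)
t=9 Δ0: g=1 clk=1 j=1 a=1 e=1 c=1 k=0 f=0 d=1 h=0
  Δ1: clk:1→0
  (1Δ to stable)
t=10 Δ0: g=1 clk=0 j=1 a=1 e=1 c=1 k=0 f=0 d=1 h=0
  Δ1: clk:0→1
  Δ2: j:1→0
  Δ3: e:1→0
  Δ4: g:1→0
  Δ5: d:1→0
  (5Δ to stable)
t=11 Δ0: g=0 clk=1 j=0 a=1 e=0 c=1 k=0 f=0 d=0 h=0
  Δ1: clk:1→0
  (1Δ to stable)

1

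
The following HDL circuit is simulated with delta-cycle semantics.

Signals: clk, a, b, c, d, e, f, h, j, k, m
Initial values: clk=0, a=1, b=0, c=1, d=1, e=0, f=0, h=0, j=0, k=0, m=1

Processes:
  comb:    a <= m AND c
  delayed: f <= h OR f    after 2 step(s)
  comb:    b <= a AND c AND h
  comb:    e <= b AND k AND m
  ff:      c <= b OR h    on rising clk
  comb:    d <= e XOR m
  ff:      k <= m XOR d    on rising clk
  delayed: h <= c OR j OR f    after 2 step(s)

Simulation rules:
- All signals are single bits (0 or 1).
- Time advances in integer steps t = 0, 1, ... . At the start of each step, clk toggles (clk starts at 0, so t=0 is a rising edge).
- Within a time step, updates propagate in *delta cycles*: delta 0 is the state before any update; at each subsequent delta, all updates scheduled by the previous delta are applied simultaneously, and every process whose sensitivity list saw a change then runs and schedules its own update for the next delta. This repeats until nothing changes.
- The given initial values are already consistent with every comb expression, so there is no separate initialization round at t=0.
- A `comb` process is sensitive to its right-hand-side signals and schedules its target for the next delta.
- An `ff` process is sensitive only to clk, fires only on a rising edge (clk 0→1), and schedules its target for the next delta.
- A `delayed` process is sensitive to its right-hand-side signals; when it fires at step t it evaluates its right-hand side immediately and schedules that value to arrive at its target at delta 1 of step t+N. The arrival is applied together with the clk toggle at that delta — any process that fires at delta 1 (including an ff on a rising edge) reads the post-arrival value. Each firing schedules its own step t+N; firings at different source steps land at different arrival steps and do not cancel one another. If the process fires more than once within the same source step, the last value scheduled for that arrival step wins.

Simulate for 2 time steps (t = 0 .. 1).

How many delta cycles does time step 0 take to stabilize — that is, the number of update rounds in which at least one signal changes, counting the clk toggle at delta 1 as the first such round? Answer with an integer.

[bits: f,a,e,m,c,k,b,d,j,h,clk]
t=0: Δ0=01011001000 Δ1=01011001001 Δ2=01010001001 Δ3=00010001001 | 3Δ
t=1: Δ0=00010001001 Δ1=00010001000 | 1Δ

3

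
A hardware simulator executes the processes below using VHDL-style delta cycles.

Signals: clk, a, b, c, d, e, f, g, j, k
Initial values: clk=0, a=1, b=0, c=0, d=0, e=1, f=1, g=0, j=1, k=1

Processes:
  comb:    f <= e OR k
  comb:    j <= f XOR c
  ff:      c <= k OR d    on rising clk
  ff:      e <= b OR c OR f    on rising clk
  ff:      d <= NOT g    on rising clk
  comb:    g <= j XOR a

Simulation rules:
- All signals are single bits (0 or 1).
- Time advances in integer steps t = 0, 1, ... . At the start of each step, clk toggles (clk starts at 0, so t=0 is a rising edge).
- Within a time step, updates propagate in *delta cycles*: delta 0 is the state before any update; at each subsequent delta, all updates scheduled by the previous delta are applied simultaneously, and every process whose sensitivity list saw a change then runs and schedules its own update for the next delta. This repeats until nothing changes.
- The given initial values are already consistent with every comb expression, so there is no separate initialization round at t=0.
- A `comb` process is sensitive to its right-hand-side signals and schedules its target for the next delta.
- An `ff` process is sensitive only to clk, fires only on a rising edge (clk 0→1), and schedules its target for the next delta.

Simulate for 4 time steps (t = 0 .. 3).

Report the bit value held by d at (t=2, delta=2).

0

t0.Δ0 g=0 j=1 e=1 f=1 clk=0 d=0 a=1 c=0 b=0 k=1
t0.Δ1 g=0 j=1 e=1 f=1 clk=1 d=0 a=1 c=0 b=0 k=1
t0.Δ2 g=0 j=1 e=1 f=1 clk=1 d=1 a=1 c=1 b=0 k=1
t0.Δ3 g=0 j=0 e=1 f=1 clk=1 d=1 a=1 c=1 b=0 k=1
t0.Δ4 g=1 j=0 e=1 f=1 clk=1 d=1 a=1 c=1 b=0 k=1
t1.Δ0 g=1 j=0 e=1 f=1 clk=1 d=1 a=1 c=1 b=0 k=1
t1.Δ1 g=1 j=0 e=1 f=1 clk=0 d=1 a=1 c=1 b=0 k=1
t2.Δ0 g=1 j=0 e=1 f=1 clk=0 d=1 a=1 c=1 b=0 k=1
t2.Δ1 g=1 j=0 e=1 f=1 clk=1 d=1 a=1 c=1 b=0 k=1
t2.Δ2 g=1 j=0 e=1 f=1 clk=1 d=0 a=1 c=1 b=0 k=1
t3.Δ0 g=1 j=0 e=1 f=1 clk=1 d=0 a=1 c=1 b=0 k=1
t3.Δ1 g=1 j=0 e=1 f=1 clk=0 d=0 a=1 c=1 b=0 k=1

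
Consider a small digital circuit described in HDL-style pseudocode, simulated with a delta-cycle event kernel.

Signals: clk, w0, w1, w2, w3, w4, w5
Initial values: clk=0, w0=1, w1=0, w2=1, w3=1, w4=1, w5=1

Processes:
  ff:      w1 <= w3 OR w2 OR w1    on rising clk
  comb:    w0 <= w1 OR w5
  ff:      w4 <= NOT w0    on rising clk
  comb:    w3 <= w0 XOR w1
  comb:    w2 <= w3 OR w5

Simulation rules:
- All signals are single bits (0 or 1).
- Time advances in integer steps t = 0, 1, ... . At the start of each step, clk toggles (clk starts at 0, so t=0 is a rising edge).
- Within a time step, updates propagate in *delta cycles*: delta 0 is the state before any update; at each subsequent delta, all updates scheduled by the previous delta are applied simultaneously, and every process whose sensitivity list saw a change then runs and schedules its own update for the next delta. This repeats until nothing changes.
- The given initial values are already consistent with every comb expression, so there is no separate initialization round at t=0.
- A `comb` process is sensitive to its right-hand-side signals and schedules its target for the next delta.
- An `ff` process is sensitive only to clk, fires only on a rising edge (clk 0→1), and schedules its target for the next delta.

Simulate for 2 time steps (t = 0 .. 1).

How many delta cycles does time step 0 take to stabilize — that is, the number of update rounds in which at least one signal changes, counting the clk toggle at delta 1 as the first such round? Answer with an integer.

3

t0.Δ0 w4=1 w2=1 w1=0 w3=1 w0=1 clk=0 w5=1
t0.Δ1 w4=1 w2=1 w1=0 w3=1 w0=1 clk=1 w5=1
t0.Δ2 w4=0 w2=1 w1=1 w3=1 w0=1 clk=1 w5=1
t0.Δ3 w4=0 w2=1 w1=1 w3=0 w0=1 clk=1 w5=1
t1.Δ0 w4=0 w2=1 w1=1 w3=0 w0=1 clk=1 w5=1
t1.Δ1 w4=0 w2=1 w1=1 w3=0 w0=1 clk=0 w5=1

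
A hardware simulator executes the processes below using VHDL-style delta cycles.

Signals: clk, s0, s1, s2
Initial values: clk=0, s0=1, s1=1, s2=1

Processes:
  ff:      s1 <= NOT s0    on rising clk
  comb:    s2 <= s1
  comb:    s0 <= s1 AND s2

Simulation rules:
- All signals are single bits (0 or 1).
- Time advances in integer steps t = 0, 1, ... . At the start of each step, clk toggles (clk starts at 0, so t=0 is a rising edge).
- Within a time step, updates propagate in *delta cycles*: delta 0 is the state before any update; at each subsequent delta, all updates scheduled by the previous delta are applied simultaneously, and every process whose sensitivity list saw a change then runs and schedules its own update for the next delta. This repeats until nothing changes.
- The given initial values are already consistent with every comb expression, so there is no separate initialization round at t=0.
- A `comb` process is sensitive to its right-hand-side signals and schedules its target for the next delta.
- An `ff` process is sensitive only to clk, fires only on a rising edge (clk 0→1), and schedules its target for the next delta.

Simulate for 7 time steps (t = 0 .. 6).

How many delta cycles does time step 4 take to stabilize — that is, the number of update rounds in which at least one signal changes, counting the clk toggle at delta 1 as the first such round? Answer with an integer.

3

[bits: s1,s2,s0,clk]
t=0: Δ0=1110 Δ1=1111 Δ2=0111 Δ3=0001 | 3Δ
t=1: Δ0=0001 Δ1=0000 | 1Δ
t=2: Δ0=0000 Δ1=0001 Δ2=1001 Δ3=1101 Δ4=1111 | 4Δ
t=3: Δ0=1111 Δ1=1110 | 1Δ
t=4: Δ0=1110 Δ1=1111 Δ2=0111 Δ3=0001 | 3Δ
t=5: Δ0=0001 Δ1=0000 | 1Δ
t=6: Δ0=0000 Δ1=0001 Δ2=1001 Δ3=1101 Δ4=1111 | 4Δ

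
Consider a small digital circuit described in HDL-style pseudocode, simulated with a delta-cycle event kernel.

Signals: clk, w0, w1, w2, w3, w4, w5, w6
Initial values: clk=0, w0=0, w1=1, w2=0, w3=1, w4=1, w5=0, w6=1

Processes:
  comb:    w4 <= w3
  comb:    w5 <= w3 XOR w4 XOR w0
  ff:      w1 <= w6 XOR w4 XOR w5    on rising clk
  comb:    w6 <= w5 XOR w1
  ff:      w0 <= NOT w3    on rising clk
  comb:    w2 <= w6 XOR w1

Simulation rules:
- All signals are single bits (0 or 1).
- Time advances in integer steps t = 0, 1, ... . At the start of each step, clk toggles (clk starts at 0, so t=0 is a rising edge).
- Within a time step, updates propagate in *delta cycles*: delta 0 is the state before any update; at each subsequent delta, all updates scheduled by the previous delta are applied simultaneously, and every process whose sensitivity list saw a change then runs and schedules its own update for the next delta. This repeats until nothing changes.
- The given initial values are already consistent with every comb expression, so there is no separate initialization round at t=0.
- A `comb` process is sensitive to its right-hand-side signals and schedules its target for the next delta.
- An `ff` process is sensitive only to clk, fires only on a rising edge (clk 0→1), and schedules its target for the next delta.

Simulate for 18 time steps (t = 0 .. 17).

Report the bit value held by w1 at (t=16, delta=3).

[bits: w5,w4,w3,clk,w1,w6,w2,w0]
t=0: Δ0=01101100 Δ1=01111100 Δ2=01110100 Δ3=01110010 Δ4=01110000 | 4Δ
t=1: Δ0=01110000 Δ1=01100000 | 1Δ
t=2: Δ0=01100000 Δ1=01110000 Δ2=01111000 Δ3=01111110 Δ4=01111100 | 4Δ
t=3: Δ0=01111100 Δ1=01101100 | 1Δ
t=4: Δ0=01101100 Δ1=01111100 Δ2=01110100 Δ3=01110010 Δ4=01110000 | 4Δ
t=5: Δ0=01110000 Δ1=01100000 | 1Δ
t=6: Δ0=01100000 Δ1=01110000 Δ2=01111000 Δ3=01111110 Δ4=01111100 | 4Δ
t=7: Δ0=01111100 Δ1=01101100 | 1Δ
t=8: Δ0=01101100 Δ1=01111100 Δ2=01110100 Δ3=01110010 Δ4=01110000 | 4Δ
t=9: Δ0=01110000 Δ1=01100000 | 1Δ
t=10: Δ0=01100000 Δ1=01110000 Δ2=01111000 Δ3=01111110 Δ4=01111100 | 4Δ
t=11: Δ0=01111100 Δ1=01101100 | 1Δ
t=12: Δ0=01101100 Δ1=01111100 Δ2=01110100 Δ3=01110010 Δ4=01110000 | 4Δ
t=13: Δ0=01110000 Δ1=01100000 | 1Δ
t=14: Δ0=01100000 Δ1=01110000 Δ2=01111000 Δ3=01111110 Δ4=01111100 | 4Δ
t=15: Δ0=01111100 Δ1=01101100 | 1Δ
t=16: Δ0=01101100 Δ1=01111100 Δ2=01110100 Δ3=01110010 Δ4=01110000 | 4Δ
t=17: Δ0=01110000 Δ1=01100000 | 1Δ

0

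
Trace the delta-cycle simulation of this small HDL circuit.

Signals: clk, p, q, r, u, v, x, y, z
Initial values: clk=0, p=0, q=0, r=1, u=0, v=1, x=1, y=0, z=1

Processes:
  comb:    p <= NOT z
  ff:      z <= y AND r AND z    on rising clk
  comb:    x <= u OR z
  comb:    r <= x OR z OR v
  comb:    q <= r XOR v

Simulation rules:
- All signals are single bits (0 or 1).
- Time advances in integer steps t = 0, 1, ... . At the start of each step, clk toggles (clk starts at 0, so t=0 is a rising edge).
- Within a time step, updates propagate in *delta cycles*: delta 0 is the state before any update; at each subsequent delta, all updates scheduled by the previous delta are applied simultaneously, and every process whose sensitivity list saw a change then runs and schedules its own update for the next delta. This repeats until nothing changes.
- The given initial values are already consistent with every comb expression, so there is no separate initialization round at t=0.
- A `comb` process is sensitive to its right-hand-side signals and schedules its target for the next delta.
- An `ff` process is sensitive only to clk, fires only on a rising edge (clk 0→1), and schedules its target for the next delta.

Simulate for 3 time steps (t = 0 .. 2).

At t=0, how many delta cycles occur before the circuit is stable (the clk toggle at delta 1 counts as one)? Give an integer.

3

[bits: x,clk,z,y,q,p,v,u,r]
t=0: Δ0=101000101 Δ1=111000101 Δ2=110000101 Δ3=010001101 | 3Δ
t=1: Δ0=010001101 Δ1=000001101 | 1Δ
t=2: Δ0=000001101 Δ1=010001101 | 1Δ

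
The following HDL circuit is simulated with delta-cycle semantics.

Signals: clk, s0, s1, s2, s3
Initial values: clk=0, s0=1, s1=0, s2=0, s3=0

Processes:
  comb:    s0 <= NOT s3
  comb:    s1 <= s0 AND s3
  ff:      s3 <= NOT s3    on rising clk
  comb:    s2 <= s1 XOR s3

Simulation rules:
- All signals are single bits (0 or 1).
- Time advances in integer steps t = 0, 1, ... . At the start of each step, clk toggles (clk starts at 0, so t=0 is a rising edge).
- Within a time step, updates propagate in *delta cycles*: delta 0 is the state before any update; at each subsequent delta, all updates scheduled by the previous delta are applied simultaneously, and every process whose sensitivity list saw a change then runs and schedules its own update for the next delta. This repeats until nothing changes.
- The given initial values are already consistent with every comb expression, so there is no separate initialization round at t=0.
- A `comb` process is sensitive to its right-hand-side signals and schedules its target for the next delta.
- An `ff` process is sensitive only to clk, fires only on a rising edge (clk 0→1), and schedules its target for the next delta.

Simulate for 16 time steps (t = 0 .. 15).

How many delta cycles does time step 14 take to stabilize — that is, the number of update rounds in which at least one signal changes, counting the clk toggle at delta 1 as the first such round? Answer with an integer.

3

t=0 Δ0: clk=0 s0=1 s2=0 s3=0 s1=0
  Δ1: clk:0→1
  Δ2: s3:0→1
  Δ3: s0:1→0, s2:0→1, s1:0→1
  Δ4: s2:1→0, s1:1→0
  Δ5: s2:0→1
  (5Δ to stable)
t=1 Δ0: clk=1 s0=0 s2=1 s3=1 s1=0
  Δ1: clk:1→0
  (1Δ to stable)
t=2 Δ0: clk=0 s0=0 s2=1 s3=1 s1=0
  Δ1: clk:0→1
  Δ2: s3:1→0
  Δ3: s0:0→1, s2:1→0
  (3Δ to stable)
t=3 Δ0: clk=1 s0=1 s2=0 s3=0 s1=0
  Δ1: clk:1→0
  (1Δ to stable)
t=4 Δ0: clk=0 s0=1 s2=0 s3=0 s1=0
  Δ1: clk:0→1
  Δ2: s3:0→1
  Δ3: s0:1→0, s2:0→1, s1:0→1
  Δ4: s2:1→0, s1:1→0
  Δ5: s2:0→1
  (5Δ to stable)
t=5 Δ0: clk=1 s0=0 s2=1 s3=1 s1=0
  Δ1: clk:1→0
  (1Δ to stable)
t=6 Δ0: clk=0 s0=0 s2=1 s3=1 s1=0
  Δ1: clk:0→1
  Δ2: s3:1→0
  Δ3: s0:0→1, s2:1→0
  (3Δ to stable)
t=7 Δ0: clk=1 s0=1 s2=0 s3=0 s1=0
  Δ1: clk:1→0
  (1Δ to stable)
t=8 Δ0: clk=0 s0=1 s2=0 s3=0 s1=0
  Δ1: clk:0→1
  Δ2: s3:0→1
  Δ3: s0:1→0, s2:0→1, s1:0→1
  Δ4: s2:1→0, s1:1→0
  Δ5: s2:0→1
  (5Δ to stable)
t=9 Δ0: clk=1 s0=0 s2=1 s3=1 s1=0
  Δ1: clk:1→0
  (1Δ to stable)
t=10 Δ0: clk=0 s0=0 s2=1 s3=1 s1=0
  Δ1: clk:0→1
  Δ2: s3:1→0
  Δ3: s0:0→1, s2:1→0
  (3Δ to stable)
t=11 Δ0: clk=1 s0=1 s2=0 s3=0 s1=0
  Δ1: clk:1→0
  (1Δ to stable)
t=12 Δ0: clk=0 s0=1 s2=0 s3=0 s1=0
  Δ1: clk:0→1
  Δ2: s3:0→1
  Δ3: s0:1→0, s2:0→1, s1:0→1
  Δ4: s2:1→0, s1:1→0
  Δ5: s2:0→1
  (5Δ to stable)
t=13 Δ0: clk=1 s0=0 s2=1 s3=1 s1=0
  Δ1: clk:1→0
  (1Δ to stable)
t=14 Δ0: clk=0 s0=0 s2=1 s3=1 s1=0
  Δ1: clk:0→1
  Δ2: s3:1→0
  Δ3: s0:0→1, s2:1→0
  (3Δ to stable)
t=15 Δ0: clk=1 s0=1 s2=0 s3=0 s1=0
  Δ1: clk:1→0
  (1Δ to stable)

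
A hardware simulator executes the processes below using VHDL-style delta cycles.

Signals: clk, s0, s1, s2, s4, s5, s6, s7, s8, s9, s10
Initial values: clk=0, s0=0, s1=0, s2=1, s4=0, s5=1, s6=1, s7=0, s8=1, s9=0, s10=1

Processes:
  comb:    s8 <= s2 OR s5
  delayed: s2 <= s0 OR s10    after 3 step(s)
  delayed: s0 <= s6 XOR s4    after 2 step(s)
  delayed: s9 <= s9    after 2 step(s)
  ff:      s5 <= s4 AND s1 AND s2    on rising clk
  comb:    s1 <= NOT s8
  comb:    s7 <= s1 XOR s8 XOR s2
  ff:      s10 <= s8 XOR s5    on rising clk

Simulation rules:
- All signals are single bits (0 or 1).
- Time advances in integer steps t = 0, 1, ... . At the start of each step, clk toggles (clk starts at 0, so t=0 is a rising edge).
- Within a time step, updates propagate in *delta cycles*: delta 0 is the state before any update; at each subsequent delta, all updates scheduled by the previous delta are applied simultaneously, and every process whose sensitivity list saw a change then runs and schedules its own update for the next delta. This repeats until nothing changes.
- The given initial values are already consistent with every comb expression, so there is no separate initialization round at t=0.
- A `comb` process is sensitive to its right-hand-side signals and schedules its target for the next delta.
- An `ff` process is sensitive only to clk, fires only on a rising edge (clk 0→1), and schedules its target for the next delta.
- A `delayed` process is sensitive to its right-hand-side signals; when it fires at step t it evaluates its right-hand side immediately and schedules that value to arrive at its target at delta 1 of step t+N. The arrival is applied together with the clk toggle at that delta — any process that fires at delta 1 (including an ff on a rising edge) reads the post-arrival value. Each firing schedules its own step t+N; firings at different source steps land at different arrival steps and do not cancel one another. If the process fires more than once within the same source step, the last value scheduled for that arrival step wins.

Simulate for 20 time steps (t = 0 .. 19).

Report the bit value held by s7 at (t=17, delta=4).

0

t0.Δ0 s1=0 s8=1 s9=0 s10=1 s0=0 clk=0 s5=1 s2=1 s4=0 s6=1 s7=0
t0.Δ1 s1=0 s8=1 s9=0 s10=1 s0=0 clk=1 s5=1 s2=1 s4=0 s6=1 s7=0
t0.Δ2 s1=0 s8=1 s9=0 s10=0 s0=0 clk=1 s5=0 s2=1 s4=0 s6=1 s7=0
t1.Δ0 s1=0 s8=1 s9=0 s10=0 s0=0 clk=1 s5=0 s2=1 s4=0 s6=1 s7=0
t1.Δ1 s1=0 s8=1 s9=0 s10=0 s0=0 clk=0 s5=0 s2=1 s4=0 s6=1 s7=0
t2.Δ0 s1=0 s8=1 s9=0 s10=0 s0=0 clk=0 s5=0 s2=1 s4=0 s6=1 s7=0
t2.Δ1 s1=0 s8=1 s9=0 s10=0 s0=0 clk=1 s5=0 s2=1 s4=0 s6=1 s7=0
t2.Δ2 s1=0 s8=1 s9=0 s10=1 s0=0 clk=1 s5=0 s2=1 s4=0 s6=1 s7=0
t3.Δ0 s1=0 s8=1 s9=0 s10=1 s0=0 clk=1 s5=0 s2=1 s4=0 s6=1 s7=0
t3.Δ1 s1=0 s8=1 s9=0 s10=1 s0=0 clk=0 s5=0 s2=0 s4=0 s6=1 s7=0
t3.Δ2 s1=0 s8=0 s9=0 s10=1 s0=0 clk=0 s5=0 s2=0 s4=0 s6=1 s7=1
t3.Δ3 s1=1 s8=0 s9=0 s10=1 s0=0 clk=0 s5=0 s2=0 s4=0 s6=1 s7=0
t3.Δ4 s1=1 s8=0 s9=0 s10=1 s0=0 clk=0 s5=0 s2=0 s4=0 s6=1 s7=1
t4.Δ0 s1=1 s8=0 s9=0 s10=1 s0=0 clk=0 s5=0 s2=0 s4=0 s6=1 s7=1
t4.Δ1 s1=1 s8=0 s9=0 s10=1 s0=0 clk=1 s5=0 s2=0 s4=0 s6=1 s7=1
t4.Δ2 s1=1 s8=0 s9=0 s10=0 s0=0 clk=1 s5=0 s2=0 s4=0 s6=1 s7=1
t5.Δ0 s1=1 s8=0 s9=0 s10=0 s0=0 clk=1 s5=0 s2=0 s4=0 s6=1 s7=1
t5.Δ1 s1=1 s8=0 s9=0 s10=0 s0=0 clk=0 s5=0 s2=1 s4=0 s6=1 s7=1
t5.Δ2 s1=1 s8=1 s9=0 s10=0 s0=0 clk=0 s5=0 s2=1 s4=0 s6=1 s7=0
t5.Δ3 s1=0 s8=1 s9=0 s10=0 s0=0 clk=0 s5=0 s2=1 s4=0 s6=1 s7=1
t5.Δ4 s1=0 s8=1 s9=0 s10=0 s0=0 clk=0 s5=0 s2=1 s4=0 s6=1 s7=0
t6.Δ0 s1=0 s8=1 s9=0 s10=0 s0=0 clk=0 s5=0 s2=1 s4=0 s6=1 s7=0
t6.Δ1 s1=0 s8=1 s9=0 s10=0 s0=0 clk=1 s5=0 s2=1 s4=0 s6=1 s7=0
t6.Δ2 s1=0 s8=1 s9=0 s10=1 s0=0 clk=1 s5=0 s2=1 s4=0 s6=1 s7=0
t7.Δ0 s1=0 s8=1 s9=0 s10=1 s0=0 clk=1 s5=0 s2=1 s4=0 s6=1 s7=0
t7.Δ1 s1=0 s8=1 s9=0 s10=1 s0=0 clk=0 s5=0 s2=0 s4=0 s6=1 s7=0
t7.Δ2 s1=0 s8=0 s9=0 s10=1 s0=0 clk=0 s5=0 s2=0 s4=0 s6=1 s7=1
t7.Δ3 s1=1 s8=0 s9=0 s10=1 s0=0 clk=0 s5=0 s2=0 s4=0 s6=1 s7=0
t7.Δ4 s1=1 s8=0 s9=0 s10=1 s0=0 clk=0 s5=0 s2=0 s4=0 s6=1 s7=1
t8.Δ0 s1=1 s8=0 s9=0 s10=1 s0=0 clk=0 s5=0 s2=0 s4=0 s6=1 s7=1
t8.Δ1 s1=1 s8=0 s9=0 s10=1 s0=0 clk=1 s5=0 s2=0 s4=0 s6=1 s7=1
t8.Δ2 s1=1 s8=0 s9=0 s10=0 s0=0 clk=1 s5=0 s2=0 s4=0 s6=1 s7=1
t9.Δ0 s1=1 s8=0 s9=0 s10=0 s0=0 clk=1 s5=0 s2=0 s4=0 s6=1 s7=1
t9.Δ1 s1=1 s8=0 s9=0 s10=0 s0=0 clk=0 s5=0 s2=1 s4=0 s6=1 s7=1
t9.Δ2 s1=1 s8=1 s9=0 s10=0 s0=0 clk=0 s5=0 s2=1 s4=0 s6=1 s7=0
t9.Δ3 s1=0 s8=1 s9=0 s10=0 s0=0 clk=0 s5=0 s2=1 s4=0 s6=1 s7=1
t9.Δ4 s1=0 s8=1 s9=0 s10=0 s0=0 clk=0 s5=0 s2=1 s4=0 s6=1 s7=0
t10.Δ0 s1=0 s8=1 s9=0 s10=0 s0=0 clk=0 s5=0 s2=1 s4=0 s6=1 s7=0
t10.Δ1 s1=0 s8=1 s9=0 s10=0 s0=0 clk=1 s5=0 s2=1 s4=0 s6=1 s7=0
t10.Δ2 s1=0 s8=1 s9=0 s10=1 s0=0 clk=1 s5=0 s2=1 s4=0 s6=1 s7=0
t11.Δ0 s1=0 s8=1 s9=0 s10=1 s0=0 clk=1 s5=0 s2=1 s4=0 s6=1 s7=0
t11.Δ1 s1=0 s8=1 s9=0 s10=1 s0=0 clk=0 s5=0 s2=0 s4=0 s6=1 s7=0
t11.Δ2 s1=0 s8=0 s9=0 s10=1 s0=0 clk=0 s5=0 s2=0 s4=0 s6=1 s7=1
t11.Δ3 s1=1 s8=0 s9=0 s10=1 s0=0 clk=0 s5=0 s2=0 s4=0 s6=1 s7=0
t11.Δ4 s1=1 s8=0 s9=0 s10=1 s0=0 clk=0 s5=0 s2=0 s4=0 s6=1 s7=1
t12.Δ0 s1=1 s8=0 s9=0 s10=1 s0=0 clk=0 s5=0 s2=0 s4=0 s6=1 s7=1
t12.Δ1 s1=1 s8=0 s9=0 s10=1 s0=0 clk=1 s5=0 s2=0 s4=0 s6=1 s7=1
t12.Δ2 s1=1 s8=0 s9=0 s10=0 s0=0 clk=1 s5=0 s2=0 s4=0 s6=1 s7=1
t13.Δ0 s1=1 s8=0 s9=0 s10=0 s0=0 clk=1 s5=0 s2=0 s4=0 s6=1 s7=1
t13.Δ1 s1=1 s8=0 s9=0 s10=0 s0=0 clk=0 s5=0 s2=1 s4=0 s6=1 s7=1
t13.Δ2 s1=1 s8=1 s9=0 s10=0 s0=0 clk=0 s5=0 s2=1 s4=0 s6=1 s7=0
t13.Δ3 s1=0 s8=1 s9=0 s10=0 s0=0 clk=0 s5=0 s2=1 s4=0 s6=1 s7=1
t13.Δ4 s1=0 s8=1 s9=0 s10=0 s0=0 clk=0 s5=0 s2=1 s4=0 s6=1 s7=0
t14.Δ0 s1=0 s8=1 s9=0 s10=0 s0=0 clk=0 s5=0 s2=1 s4=0 s6=1 s7=0
t14.Δ1 s1=0 s8=1 s9=0 s10=0 s0=0 clk=1 s5=0 s2=1 s4=0 s6=1 s7=0
t14.Δ2 s1=0 s8=1 s9=0 s10=1 s0=0 clk=1 s5=0 s2=1 s4=0 s6=1 s7=0
t15.Δ0 s1=0 s8=1 s9=0 s10=1 s0=0 clk=1 s5=0 s2=1 s4=0 s6=1 s7=0
t15.Δ1 s1=0 s8=1 s9=0 s10=1 s0=0 clk=0 s5=0 s2=0 s4=0 s6=1 s7=0
t15.Δ2 s1=0 s8=0 s9=0 s10=1 s0=0 clk=0 s5=0 s2=0 s4=0 s6=1 s7=1
t15.Δ3 s1=1 s8=0 s9=0 s10=1 s0=0 clk=0 s5=0 s2=0 s4=0 s6=1 s7=0
t15.Δ4 s1=1 s8=0 s9=0 s10=1 s0=0 clk=0 s5=0 s2=0 s4=0 s6=1 s7=1
t16.Δ0 s1=1 s8=0 s9=0 s10=1 s0=0 clk=0 s5=0 s2=0 s4=0 s6=1 s7=1
t16.Δ1 s1=1 s8=0 s9=0 s10=1 s0=0 clk=1 s5=0 s2=0 s4=0 s6=1 s7=1
t16.Δ2 s1=1 s8=0 s9=0 s10=0 s0=0 clk=1 s5=0 s2=0 s4=0 s6=1 s7=1
t17.Δ0 s1=1 s8=0 s9=0 s10=0 s0=0 clk=1 s5=0 s2=0 s4=0 s6=1 s7=1
t17.Δ1 s1=1 s8=0 s9=0 s10=0 s0=0 clk=0 s5=0 s2=1 s4=0 s6=1 s7=1
t17.Δ2 s1=1 s8=1 s9=0 s10=0 s0=0 clk=0 s5=0 s2=1 s4=0 s6=1 s7=0
t17.Δ3 s1=0 s8=1 s9=0 s10=0 s0=0 clk=0 s5=0 s2=1 s4=0 s6=1 s7=1
t17.Δ4 s1=0 s8=1 s9=0 s10=0 s0=0 clk=0 s5=0 s2=1 s4=0 s6=1 s7=0
t18.Δ0 s1=0 s8=1 s9=0 s10=0 s0=0 clk=0 s5=0 s2=1 s4=0 s6=1 s7=0
t18.Δ1 s1=0 s8=1 s9=0 s10=0 s0=0 clk=1 s5=0 s2=1 s4=0 s6=1 s7=0
t18.Δ2 s1=0 s8=1 s9=0 s10=1 s0=0 clk=1 s5=0 s2=1 s4=0 s6=1 s7=0
t19.Δ0 s1=0 s8=1 s9=0 s10=1 s0=0 clk=1 s5=0 s2=1 s4=0 s6=1 s7=0
t19.Δ1 s1=0 s8=1 s9=0 s10=1 s0=0 clk=0 s5=0 s2=0 s4=0 s6=1 s7=0
t19.Δ2 s1=0 s8=0 s9=0 s10=1 s0=0 clk=0 s5=0 s2=0 s4=0 s6=1 s7=1
t19.Δ3 s1=1 s8=0 s9=0 s10=1 s0=0 clk=0 s5=0 s2=0 s4=0 s6=1 s7=0
t19.Δ4 s1=1 s8=0 s9=0 s10=1 s0=0 clk=0 s5=0 s2=0 s4=0 s6=1 s7=1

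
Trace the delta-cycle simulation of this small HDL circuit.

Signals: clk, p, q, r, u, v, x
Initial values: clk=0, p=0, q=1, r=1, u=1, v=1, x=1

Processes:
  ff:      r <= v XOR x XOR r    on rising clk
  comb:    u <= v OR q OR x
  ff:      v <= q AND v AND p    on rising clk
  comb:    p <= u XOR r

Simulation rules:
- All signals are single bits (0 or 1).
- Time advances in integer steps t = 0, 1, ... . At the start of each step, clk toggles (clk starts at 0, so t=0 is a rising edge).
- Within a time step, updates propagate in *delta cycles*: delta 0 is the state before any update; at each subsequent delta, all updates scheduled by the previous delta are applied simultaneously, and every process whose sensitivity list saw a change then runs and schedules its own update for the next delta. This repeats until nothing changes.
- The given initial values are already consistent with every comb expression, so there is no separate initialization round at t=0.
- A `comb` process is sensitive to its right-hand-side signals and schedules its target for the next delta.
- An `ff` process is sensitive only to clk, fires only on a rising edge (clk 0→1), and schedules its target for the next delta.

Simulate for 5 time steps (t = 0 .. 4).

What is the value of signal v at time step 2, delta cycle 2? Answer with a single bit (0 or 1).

[bits: x,q,u,v,p,clk,r]
t=0: Δ0=1111001 Δ1=1111011 Δ2=1110011 | 2Δ
t=1: Δ0=1110011 Δ1=1110001 | 1Δ
t=2: Δ0=1110001 Δ1=1110011 Δ2=1110010 Δ3=1110110 | 3Δ
t=3: Δ0=1110110 Δ1=1110100 | 1Δ
t=4: Δ0=1110100 Δ1=1110110 Δ2=1110111 Δ3=1110011 | 3Δ

0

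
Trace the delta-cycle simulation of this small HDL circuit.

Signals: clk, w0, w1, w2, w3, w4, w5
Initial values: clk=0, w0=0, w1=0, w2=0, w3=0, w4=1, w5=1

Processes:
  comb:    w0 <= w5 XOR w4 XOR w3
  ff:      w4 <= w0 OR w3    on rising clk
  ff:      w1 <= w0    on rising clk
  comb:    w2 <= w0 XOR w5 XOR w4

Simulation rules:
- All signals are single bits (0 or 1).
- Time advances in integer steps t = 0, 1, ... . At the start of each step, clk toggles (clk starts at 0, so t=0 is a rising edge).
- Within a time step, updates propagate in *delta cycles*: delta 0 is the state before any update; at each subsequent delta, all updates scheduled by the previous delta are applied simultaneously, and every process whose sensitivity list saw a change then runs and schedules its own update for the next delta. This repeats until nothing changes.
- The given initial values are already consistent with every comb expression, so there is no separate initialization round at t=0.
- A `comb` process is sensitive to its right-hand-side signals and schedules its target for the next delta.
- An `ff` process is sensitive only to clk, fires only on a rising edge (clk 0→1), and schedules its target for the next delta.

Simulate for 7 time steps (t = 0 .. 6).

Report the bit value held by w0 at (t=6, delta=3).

t=0 Δ0: w5=1 w4=1 w2=0 clk=0 w3=0 w0=0 w1=0
  Δ1: clk:0→1
  Δ2: w4:1→0
  Δ3: w2:0→1, w0:0→1
  Δ4: w2:1→0
  (4Δ to stable)
t=1 Δ0: w5=1 w4=0 w2=0 clk=1 w3=0 w0=1 w1=0
  Δ1: clk:1→0
  (1Δ to stable)
t=2 Δ0: w5=1 w4=0 w2=0 clk=0 w3=0 w0=1 w1=0
  Δ1: clk:0→1
  Δ2: w4:0→1, w1:0→1
  Δ3: w2:0→1, w0:1→0
  Δ4: w2:1→0
  (4Δ to stable)
t=3 Δ0: w5=1 w4=1 w2=0 clk=1 w3=0 w0=0 w1=1
  Δ1: clk:1→0
  (1Δ to stable)
t=4 Δ0: w5=1 w4=1 w2=0 clk=0 w3=0 w0=0 w1=1
  Δ1: clk:0→1
  Δ2: w4:1→0, w1:1→0
  Δ3: w2:0→1, w0:0→1
  Δ4: w2:1→0
  (4Δ to stable)
t=5 Δ0: w5=1 w4=0 w2=0 clk=1 w3=0 w0=1 w1=0
  Δ1: clk:1→0
  (1Δ to stable)
t=6 Δ0: w5=1 w4=0 w2=0 clk=0 w3=0 w0=1 w1=0
  Δ1: clk:0→1
  Δ2: w4:0→1, w1:0→1
  Δ3: w2:0→1, w0:1→0
  Δ4: w2:1→0
  (4Δ to stable)

0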